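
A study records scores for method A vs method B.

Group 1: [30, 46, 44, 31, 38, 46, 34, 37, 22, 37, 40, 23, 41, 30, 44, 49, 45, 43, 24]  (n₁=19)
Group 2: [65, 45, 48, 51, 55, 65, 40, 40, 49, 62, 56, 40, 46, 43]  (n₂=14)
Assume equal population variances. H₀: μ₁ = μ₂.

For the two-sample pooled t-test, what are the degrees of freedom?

degrees of freedom = 31

df = n₁ + n₂ − 2 = 19 + 14 − 2 = 31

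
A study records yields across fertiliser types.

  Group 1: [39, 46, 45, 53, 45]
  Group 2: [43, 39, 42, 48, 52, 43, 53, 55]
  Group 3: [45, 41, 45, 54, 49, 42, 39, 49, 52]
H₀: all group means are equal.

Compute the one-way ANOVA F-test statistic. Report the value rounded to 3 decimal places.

test statistic = 0.088

Group means [45.60, 46.88, 46.22], grand mean 46.318
SSB = Σnᵢ(x̄ᵢ−x̄)² = 5.142; SSW = ΣΣ(x−x̄ᵢ)² = 555.631
MSB = 5.142/2 = 2.5711; MSW = 555.631/19 = 29.2437
F = MSB/MSW = 0.0879
df = (2, 19)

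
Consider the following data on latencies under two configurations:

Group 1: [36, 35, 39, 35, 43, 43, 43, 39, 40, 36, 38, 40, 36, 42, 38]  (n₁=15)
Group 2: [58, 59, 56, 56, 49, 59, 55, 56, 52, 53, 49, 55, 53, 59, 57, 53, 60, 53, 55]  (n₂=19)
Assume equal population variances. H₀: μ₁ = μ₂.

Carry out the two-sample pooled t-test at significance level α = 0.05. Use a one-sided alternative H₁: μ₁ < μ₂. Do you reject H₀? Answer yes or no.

reject H₀: yes

x̄₁=38.867, s₁=2.924, n₁=15
x̄₂=55.105, s₂=3.213, n₂=19
s_p² = [14·2.924² + 18·3.213²]/32 = 9.5476
SE = √(s_p²·(1/15+1/19)) = 1.0672
t = (38.867−55.105)/1.0672 = -15.2154
df = 32
p-value (one-sided, H₁ less) = 0.00000
At α=0.05: p < α → reject H₀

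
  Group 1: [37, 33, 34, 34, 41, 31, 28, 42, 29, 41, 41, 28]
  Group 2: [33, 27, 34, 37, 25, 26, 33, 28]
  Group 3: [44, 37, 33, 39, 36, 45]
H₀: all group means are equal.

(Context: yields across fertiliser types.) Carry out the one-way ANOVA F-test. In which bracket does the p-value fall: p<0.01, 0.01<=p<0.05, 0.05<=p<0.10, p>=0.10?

p-value bracket: 0.01<=p<0.05

Group means [34.92, 30.38, 39.00], grand mean 34.462
SSB = Σnᵢ(x̄ᵢ−x̄)² = 259.670; SSW = ΣΣ(x−x̄ᵢ)² = 562.792
MSB = 259.670/2 = 129.8349; MSW = 562.792/23 = 24.4692
F = MSB/MSW = 5.3061
df = (2, 23)
p-value (upper-tail) = 0.01274
→ bracket: 0.01<=p<0.05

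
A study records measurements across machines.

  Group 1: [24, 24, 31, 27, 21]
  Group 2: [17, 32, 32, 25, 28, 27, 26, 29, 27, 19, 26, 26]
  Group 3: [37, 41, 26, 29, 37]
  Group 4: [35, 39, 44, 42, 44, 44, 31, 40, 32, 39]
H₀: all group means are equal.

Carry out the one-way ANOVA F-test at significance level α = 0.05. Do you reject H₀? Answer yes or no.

reject H₀: yes

Group means [25.40, 26.17, 34.00, 39.00], grand mean 31.281
SSB = Σnᵢ(x̄ᵢ−x̄)² = 1119.602; SSW = ΣΣ(x−x̄ᵢ)² = 644.867
MSB = 1119.602/3 = 373.2007; MSW = 644.867/28 = 23.0310
F = MSB/MSW = 16.2043
df = (3, 28)
p-value (upper-tail) = 0.00000
At α=0.05: p < α → reject H₀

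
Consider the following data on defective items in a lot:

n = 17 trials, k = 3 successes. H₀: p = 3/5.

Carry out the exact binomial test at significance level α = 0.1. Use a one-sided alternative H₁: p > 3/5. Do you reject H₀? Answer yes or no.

Exact binomial: n=17, k=3, p₀=3/5=0.6000
P(X≥3) from Σ C(n,i)·p₀^i·(1−p₀)^(n−i)
p-value (one-sided, H₁ greater) = 0.99994
At α=0.1: p ≥ α → fail to reject H₀

reject H₀: no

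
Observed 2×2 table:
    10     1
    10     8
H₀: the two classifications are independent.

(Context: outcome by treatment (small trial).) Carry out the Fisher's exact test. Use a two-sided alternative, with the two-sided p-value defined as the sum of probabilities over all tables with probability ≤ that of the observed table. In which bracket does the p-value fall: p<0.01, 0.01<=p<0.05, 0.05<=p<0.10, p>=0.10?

Margins: r₁=11, r₂=18, c₁=20, c₂=9, n=29
p_obs = C(11,10)·C(18,10)/C(29,20); sum pmf over tables with pmf ≤ p_obs
p-value (two-sided) = 0.09590
→ bracket: 0.05<=p<0.10

p-value bracket: 0.05<=p<0.10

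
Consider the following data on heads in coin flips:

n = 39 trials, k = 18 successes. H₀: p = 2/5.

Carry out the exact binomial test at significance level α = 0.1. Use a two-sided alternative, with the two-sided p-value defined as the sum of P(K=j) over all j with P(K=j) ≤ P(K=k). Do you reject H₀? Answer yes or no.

reject H₀: no

Exact binomial: n=39, k=18, p₀=2/5=0.4000
P(X=j) = C(n,j)·p₀^j·(1−p₀)^(n−j); p = Σ P(X=j) over j with P(X=j) ≤ P(X=18)
p-value (two-sided) = 0.51369
At α=0.1: p ≥ α → fail to reject H₀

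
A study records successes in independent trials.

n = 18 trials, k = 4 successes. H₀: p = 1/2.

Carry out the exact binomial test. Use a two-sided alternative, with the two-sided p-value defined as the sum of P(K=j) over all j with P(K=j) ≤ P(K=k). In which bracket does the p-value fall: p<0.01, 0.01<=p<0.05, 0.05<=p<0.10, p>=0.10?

Exact binomial: n=18, k=4, p₀=1/2=0.5000
P(X=j) = C(n,j)·p₀^j·(1−p₀)^(n−j); p = Σ P(X=j) over j with P(X=j) ≤ P(X=4)
p-value (two-sided) = 0.03088
→ bracket: 0.01<=p<0.05

p-value bracket: 0.01<=p<0.05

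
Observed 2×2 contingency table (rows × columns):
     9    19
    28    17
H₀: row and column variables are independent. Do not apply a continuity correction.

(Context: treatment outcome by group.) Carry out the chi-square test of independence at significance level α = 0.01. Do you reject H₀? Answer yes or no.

Row totals [28, 45], col totals [37, 36], n=73
χ² = (9−14.19)²/14.19 + (19−13.81)²/13.81 + (28−22.81)²/22.81 + (17−22.19)²/22.19 = 6.2478
df = 1
p-value (upper-tail) = 0.01243
At α=0.01: p ≥ α → fail to reject H₀

reject H₀: no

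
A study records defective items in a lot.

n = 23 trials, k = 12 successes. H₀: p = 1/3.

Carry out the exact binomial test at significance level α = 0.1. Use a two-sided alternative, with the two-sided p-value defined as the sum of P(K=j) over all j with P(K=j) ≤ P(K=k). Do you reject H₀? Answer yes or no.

Exact binomial: n=23, k=12, p₀=1/3=0.3333
P(X=j) = C(n,j)·p₀^j·(1−p₀)^(n−j); p = Σ P(X=j) over j with P(X=j) ≤ P(X=12)
p-value (two-sided) = 0.07453
At α=0.1: p < α → reject H₀

reject H₀: yes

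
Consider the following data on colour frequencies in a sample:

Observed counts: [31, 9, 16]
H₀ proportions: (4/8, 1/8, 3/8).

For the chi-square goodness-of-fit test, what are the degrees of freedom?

df = k − 1 = 3 − 1 = 2

degrees of freedom = 2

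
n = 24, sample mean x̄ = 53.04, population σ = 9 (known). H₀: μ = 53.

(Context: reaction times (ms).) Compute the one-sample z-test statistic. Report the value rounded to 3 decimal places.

test statistic = 0.022

SE = σ/√n = 9/√24 = 1.8371
z = (x̄−μ₀)/SE = (53.04−53)/1.8371 = 0.0218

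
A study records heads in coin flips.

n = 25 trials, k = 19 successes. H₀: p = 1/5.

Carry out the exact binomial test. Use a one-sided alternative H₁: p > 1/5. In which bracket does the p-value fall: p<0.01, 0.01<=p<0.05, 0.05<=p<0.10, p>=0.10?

p-value bracket: p<0.01

Exact binomial: n=25, k=19, p₀=1/5=0.2000
P(X≥19) from Σ C(n,i)·p₀^i·(1−p₀)^(n−i)
p-value (one-sided, H₁ greater) = 0.00000
→ bracket: p<0.01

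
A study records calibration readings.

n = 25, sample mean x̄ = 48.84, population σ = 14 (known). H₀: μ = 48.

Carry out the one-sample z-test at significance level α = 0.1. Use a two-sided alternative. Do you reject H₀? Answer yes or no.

SE = σ/√n = 14/√25 = 2.8000
z = (x̄−μ₀)/SE = (48.84−48)/2.8000 = 0.3000
p-value (two-sided) = 0.76418
At α=0.1: p ≥ α → fail to reject H₀

reject H₀: no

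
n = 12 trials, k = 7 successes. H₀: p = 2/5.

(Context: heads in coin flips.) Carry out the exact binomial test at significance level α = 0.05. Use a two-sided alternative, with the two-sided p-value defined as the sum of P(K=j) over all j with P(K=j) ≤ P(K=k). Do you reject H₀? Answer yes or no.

reject H₀: no

Exact binomial: n=12, k=7, p₀=2/5=0.4000
P(X=j) = C(n,j)·p₀^j·(1−p₀)^(n−j); p = Σ P(X=j) over j with P(X=j) ≤ P(X=7)
p-value (two-sided) = 0.24166
At α=0.05: p ≥ α → fail to reject H₀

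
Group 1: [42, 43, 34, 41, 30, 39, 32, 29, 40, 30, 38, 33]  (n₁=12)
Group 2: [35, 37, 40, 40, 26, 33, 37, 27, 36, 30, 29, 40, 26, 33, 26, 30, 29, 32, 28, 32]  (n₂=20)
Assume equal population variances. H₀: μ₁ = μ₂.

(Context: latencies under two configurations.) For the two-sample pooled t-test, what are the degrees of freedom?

degrees of freedom = 30

df = n₁ + n₂ − 2 = 12 + 20 − 2 = 30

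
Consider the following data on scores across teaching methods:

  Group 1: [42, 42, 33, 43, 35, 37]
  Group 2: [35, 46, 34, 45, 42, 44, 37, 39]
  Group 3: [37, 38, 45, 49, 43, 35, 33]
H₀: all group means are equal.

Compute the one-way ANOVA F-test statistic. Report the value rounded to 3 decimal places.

Group means [38.67, 40.25, 40.00], grand mean 39.714
SSB = Σnᵢ(x̄ᵢ−x̄)² = 9.452; SSW = ΣΣ(x−x̄ᵢ)² = 442.833
MSB = 9.452/2 = 4.7262; MSW = 442.833/18 = 24.6019
F = MSB/MSW = 0.1921
df = (2, 18)

test statistic = 0.192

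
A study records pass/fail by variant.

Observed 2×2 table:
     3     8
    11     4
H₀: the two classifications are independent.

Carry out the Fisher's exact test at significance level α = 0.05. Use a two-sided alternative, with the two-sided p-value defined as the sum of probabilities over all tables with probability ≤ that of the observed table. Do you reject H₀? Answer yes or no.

reject H₀: yes

Margins: r₁=11, r₂=15, c₁=14, c₂=12, n=26
p_obs = C(11,3)·C(15,11)/C(26,14); sum pmf over tables with pmf ≤ p_obs
p-value (two-sided) = 0.04474
At α=0.05: p < α → reject H₀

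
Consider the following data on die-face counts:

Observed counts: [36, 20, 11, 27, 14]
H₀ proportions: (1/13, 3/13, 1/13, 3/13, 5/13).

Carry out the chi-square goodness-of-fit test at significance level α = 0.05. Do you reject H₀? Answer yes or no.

reject H₀: yes

n = 108; E_i = n·p_i = [8.31, 24.92, 8.31, 24.92, 41.54]
χ² = (36−8.31)²/8.31 + (20−24.92)²/24.92 + (11−8.31)²/8.31 + (27−24.92)²/24.92 + (14−41.54)²/41.54 = 112.5827
df = 4
p-value (upper-tail) = 0.00000
At α=0.05: p < α → reject H₀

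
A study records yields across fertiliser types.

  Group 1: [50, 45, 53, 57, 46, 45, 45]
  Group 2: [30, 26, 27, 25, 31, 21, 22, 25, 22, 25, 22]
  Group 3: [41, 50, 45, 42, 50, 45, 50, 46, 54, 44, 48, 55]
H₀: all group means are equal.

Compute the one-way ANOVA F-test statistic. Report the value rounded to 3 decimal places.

Group means [48.71, 25.09, 47.50], grand mean 39.567
SSB = Σnᵢ(x̄ᵢ−x̄)² = 3646.029; SSW = ΣΣ(x−x̄ᵢ)² = 463.338
MSB = 3646.029/2 = 1823.0145; MSW = 463.338/27 = 17.1607
F = MSB/MSW = 106.2322
df = (2, 27)

test statistic = 106.232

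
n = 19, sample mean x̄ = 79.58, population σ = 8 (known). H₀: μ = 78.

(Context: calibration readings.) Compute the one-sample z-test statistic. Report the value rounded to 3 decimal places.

SE = σ/√n = 8/√19 = 1.8353
z = (x̄−μ₀)/SE = (79.58−78)/1.8353 = 0.8609

test statistic = 0.861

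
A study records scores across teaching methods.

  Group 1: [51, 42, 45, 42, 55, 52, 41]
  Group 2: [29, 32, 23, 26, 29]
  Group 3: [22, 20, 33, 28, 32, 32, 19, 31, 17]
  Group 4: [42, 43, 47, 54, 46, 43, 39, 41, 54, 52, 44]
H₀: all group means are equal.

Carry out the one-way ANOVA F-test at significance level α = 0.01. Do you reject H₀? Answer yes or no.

reject H₀: yes

Group means [46.86, 27.80, 26.00, 45.91], grand mean 37.688
SSB = Σnᵢ(x̄ᵢ−x̄)² = 3050.309; SSW = ΣΣ(x−x̄ᵢ)² = 850.566
MSB = 3050.309/3 = 1016.7696; MSW = 850.566/28 = 30.3774
F = MSB/MSW = 33.4713
df = (3, 28)
p-value (upper-tail) = 0.00000
At α=0.01: p < α → reject H₀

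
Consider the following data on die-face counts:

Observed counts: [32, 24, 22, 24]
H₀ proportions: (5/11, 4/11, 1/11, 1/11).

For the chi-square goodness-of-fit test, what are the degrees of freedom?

df = k − 1 = 4 − 1 = 3

degrees of freedom = 3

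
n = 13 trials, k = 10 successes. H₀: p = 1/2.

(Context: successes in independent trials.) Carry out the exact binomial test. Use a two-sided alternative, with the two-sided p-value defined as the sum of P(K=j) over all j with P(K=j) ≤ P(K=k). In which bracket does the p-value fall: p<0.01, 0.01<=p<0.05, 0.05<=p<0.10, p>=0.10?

Exact binomial: n=13, k=10, p₀=1/2=0.5000
P(X=j) = C(n,j)·p₀^j·(1−p₀)^(n−j); p = Σ P(X=j) over j with P(X=j) ≤ P(X=10)
p-value (two-sided) = 0.09229
→ bracket: 0.05<=p<0.10

p-value bracket: 0.05<=p<0.10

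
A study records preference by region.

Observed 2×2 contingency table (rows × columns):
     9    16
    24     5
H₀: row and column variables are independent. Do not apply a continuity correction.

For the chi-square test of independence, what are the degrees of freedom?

degrees of freedom = 1

df = (r−1)(c−1) = (2−1)·(2−1) = 1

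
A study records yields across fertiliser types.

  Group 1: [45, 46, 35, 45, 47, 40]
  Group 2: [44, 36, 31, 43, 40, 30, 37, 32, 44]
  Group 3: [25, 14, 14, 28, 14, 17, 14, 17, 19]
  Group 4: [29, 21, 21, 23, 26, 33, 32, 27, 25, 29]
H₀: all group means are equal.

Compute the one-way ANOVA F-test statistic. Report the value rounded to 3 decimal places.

Group means [43.00, 37.44, 18.00, 26.60], grand mean 30.088
SSB = Σnᵢ(x̄ᵢ−x̄)² = 2924.113; SSW = ΣΣ(x−x̄ᵢ)² = 734.622
MSB = 2924.113/3 = 974.7044; MSW = 734.622/30 = 24.4874
F = MSB/MSW = 39.8043
df = (3, 30)

test statistic = 39.804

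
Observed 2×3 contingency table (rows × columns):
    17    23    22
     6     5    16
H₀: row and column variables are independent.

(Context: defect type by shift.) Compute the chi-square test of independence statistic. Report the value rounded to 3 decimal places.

test statistic = 4.750

Row totals [62, 27], col totals [23, 28, 38], n=89
χ² = (17−16.02)²/16.02 + (23−19.51)²/19.51 + (22−26.47)²/26.47 + (6−6.98)²/6.98 + (5−8.49)²/8.49 + (16−11.53)²/11.53 = 4.7503
df = 2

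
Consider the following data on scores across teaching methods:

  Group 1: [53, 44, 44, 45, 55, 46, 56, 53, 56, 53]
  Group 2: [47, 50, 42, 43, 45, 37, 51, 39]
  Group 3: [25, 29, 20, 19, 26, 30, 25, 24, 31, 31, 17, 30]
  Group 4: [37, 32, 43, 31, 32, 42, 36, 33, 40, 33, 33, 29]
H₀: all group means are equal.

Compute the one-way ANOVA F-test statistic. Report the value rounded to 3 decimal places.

test statistic = 54.208

Group means [50.50, 44.25, 25.58, 35.08], grand mean 37.786
SSB = Σnᵢ(x̄ᵢ−x̄)² = 3825.238; SSW = ΣΣ(x−x̄ᵢ)² = 893.833
MSB = 3825.238/3 = 1275.0794; MSW = 893.833/38 = 23.5219
F = MSB/MSW = 54.2081
df = (3, 38)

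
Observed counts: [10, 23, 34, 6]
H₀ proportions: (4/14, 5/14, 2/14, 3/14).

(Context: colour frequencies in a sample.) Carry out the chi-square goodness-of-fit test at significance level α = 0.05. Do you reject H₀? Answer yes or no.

n = 73; E_i = n·p_i = [20.86, 26.07, 10.43, 15.64]
χ² = (10−20.86)²/20.86 + (23−26.07)²/26.07 + (34−10.43)²/10.43 + (6−15.64)²/15.64 = 65.2356
df = 3
p-value (upper-tail) = 0.00000
At α=0.05: p < α → reject H₀

reject H₀: yes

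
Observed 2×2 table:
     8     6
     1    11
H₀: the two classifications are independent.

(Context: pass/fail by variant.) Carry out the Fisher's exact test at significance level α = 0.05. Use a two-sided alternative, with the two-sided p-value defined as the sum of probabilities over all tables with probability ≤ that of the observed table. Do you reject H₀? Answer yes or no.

Margins: r₁=14, r₂=12, c₁=9, c₂=17, n=26
p_obs = C(14,8)·C(12,1)/C(26,9); sum pmf over tables with pmf ≤ p_obs
p-value (two-sided) = 0.01446
At α=0.05: p < α → reject H₀

reject H₀: yes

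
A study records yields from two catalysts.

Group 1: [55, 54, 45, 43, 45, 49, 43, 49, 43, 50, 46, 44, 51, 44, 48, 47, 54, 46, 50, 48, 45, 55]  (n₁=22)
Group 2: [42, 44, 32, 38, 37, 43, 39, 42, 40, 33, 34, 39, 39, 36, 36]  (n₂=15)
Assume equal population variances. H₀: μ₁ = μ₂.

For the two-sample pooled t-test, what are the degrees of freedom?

df = n₁ + n₂ − 2 = 22 + 15 − 2 = 35

degrees of freedom = 35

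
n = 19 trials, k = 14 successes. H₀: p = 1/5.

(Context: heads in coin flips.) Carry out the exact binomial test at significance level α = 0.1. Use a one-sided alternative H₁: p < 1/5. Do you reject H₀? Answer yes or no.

Exact binomial: n=19, k=14, p₀=1/5=0.2000
P(X≤14) from Σ C(n,i)·p₀^i·(1−p₀)^(n−i)
p-value (one-sided, H₁ less) = 1.00000
At α=0.1: p ≥ α → fail to reject H₀

reject H₀: no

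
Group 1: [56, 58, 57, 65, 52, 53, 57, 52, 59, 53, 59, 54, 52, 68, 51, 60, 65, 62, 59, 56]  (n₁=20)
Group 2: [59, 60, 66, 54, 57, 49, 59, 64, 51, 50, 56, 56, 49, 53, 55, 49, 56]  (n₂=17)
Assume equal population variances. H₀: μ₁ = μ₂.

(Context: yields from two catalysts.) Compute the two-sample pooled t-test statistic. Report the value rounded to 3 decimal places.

x̄₁=57.400, s₁=4.849, n₁=20
x̄₂=55.471, s₂=5.100, n₂=17
s_p² = [19·4.849² + 16·5.100²]/35 = 24.6582
SE = √(s_p²·(1/20+1/17)) = 1.6381
t = (57.400−55.471)/1.6381 = 1.1778
df = 35

test statistic = 1.178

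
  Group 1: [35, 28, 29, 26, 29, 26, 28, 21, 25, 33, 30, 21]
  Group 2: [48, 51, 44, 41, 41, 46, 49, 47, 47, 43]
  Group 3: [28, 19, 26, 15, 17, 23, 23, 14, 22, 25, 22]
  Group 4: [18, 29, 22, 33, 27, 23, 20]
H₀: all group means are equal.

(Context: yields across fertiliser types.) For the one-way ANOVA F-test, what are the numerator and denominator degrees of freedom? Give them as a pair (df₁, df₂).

k = 4 groups, N = 40 total
df = (k−1, N−k) = (4−1, 40−4) = (3, 36)

degrees of freedom = [3, 36]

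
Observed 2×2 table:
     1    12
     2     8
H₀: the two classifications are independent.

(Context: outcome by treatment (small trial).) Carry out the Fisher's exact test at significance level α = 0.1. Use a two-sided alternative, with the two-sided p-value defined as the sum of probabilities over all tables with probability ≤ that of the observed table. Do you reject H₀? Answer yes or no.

Margins: r₁=13, r₂=10, c₁=3, c₂=20, n=23
p_obs = C(13,1)·C(10,2)/C(23,3); sum pmf over tables with pmf ≤ p_obs
p-value (two-sided) = 0.55957
At α=0.1: p ≥ α → fail to reject H₀

reject H₀: no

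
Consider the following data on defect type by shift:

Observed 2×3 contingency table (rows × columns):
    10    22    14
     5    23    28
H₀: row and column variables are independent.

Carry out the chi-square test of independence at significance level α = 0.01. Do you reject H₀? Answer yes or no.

Row totals [46, 56], col totals [15, 45, 42], n=102
χ² = (10−6.76)²/6.76 + (22−20.29)²/20.29 + (14−18.94)²/18.94 + (5−8.24)²/8.24 + (23−24.71)²/24.71 + (28−23.06)²/23.06 = 5.4273
df = 2
p-value (upper-tail) = 0.06629
At α=0.01: p ≥ α → fail to reject H₀

reject H₀: no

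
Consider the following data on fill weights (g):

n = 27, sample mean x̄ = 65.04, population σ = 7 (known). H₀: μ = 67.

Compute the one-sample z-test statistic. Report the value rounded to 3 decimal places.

SE = σ/√n = 7/√27 = 1.3472
z = (x̄−μ₀)/SE = (65.04−67)/1.3472 = -1.4549

test statistic = -1.455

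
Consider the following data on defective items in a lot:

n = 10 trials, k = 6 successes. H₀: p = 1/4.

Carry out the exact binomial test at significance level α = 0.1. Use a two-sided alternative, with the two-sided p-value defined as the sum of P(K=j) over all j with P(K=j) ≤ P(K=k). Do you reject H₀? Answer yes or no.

Exact binomial: n=10, k=6, p₀=1/4=0.2500
P(X=j) = C(n,j)·p₀^j·(1−p₀)^(n−j); p = Σ P(X=j) over j with P(X=j) ≤ P(X=6)
p-value (two-sided) = 0.01973
At α=0.1: p < α → reject H₀

reject H₀: yes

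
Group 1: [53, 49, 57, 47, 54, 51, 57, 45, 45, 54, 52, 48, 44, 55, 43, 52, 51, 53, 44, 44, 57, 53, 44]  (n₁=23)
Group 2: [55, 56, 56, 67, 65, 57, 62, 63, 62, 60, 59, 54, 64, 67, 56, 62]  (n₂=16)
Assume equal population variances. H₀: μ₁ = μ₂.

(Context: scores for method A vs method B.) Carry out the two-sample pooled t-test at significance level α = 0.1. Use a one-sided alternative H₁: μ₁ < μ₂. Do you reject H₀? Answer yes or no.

x̄₁=50.087, s₁=4.757, n₁=23
x̄₂=60.312, s₂=4.301, n₂=16
s_p² = [22·4.757² + 15·4.301²]/37 = 20.9531
SE = √(s_p²·(1/23+1/16)) = 1.4902
t = (50.087−60.312)/1.4902 = -6.8621
df = 37
p-value (one-sided, H₁ less) = 0.00000
At α=0.1: p < α → reject H₀

reject H₀: yes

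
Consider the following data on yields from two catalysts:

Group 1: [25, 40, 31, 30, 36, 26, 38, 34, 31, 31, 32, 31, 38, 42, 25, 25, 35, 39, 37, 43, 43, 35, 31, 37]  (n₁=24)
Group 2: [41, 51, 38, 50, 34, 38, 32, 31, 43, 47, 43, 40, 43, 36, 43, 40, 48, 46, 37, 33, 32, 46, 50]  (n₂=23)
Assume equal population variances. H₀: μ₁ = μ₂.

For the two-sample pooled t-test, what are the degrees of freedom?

degrees of freedom = 45

df = n₁ + n₂ − 2 = 24 + 23 − 2 = 45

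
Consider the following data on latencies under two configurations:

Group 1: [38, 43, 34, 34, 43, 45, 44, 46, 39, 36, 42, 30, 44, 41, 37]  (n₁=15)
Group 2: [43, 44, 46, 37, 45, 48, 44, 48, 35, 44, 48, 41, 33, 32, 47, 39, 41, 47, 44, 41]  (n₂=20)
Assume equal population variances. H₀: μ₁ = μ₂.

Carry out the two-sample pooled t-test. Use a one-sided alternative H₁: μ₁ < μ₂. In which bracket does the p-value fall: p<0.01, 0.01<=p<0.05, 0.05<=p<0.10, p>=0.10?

x̄₁=39.733, s₁=4.758, n₁=15
x̄₂=42.350, s₂=4.945, n₂=20
s_p² = [14·4.758² + 19·4.945²]/33 = 23.6813
SE = √(s_p²·(1/15+1/20)) = 1.6622
t = (39.733−42.350)/1.6622 = -1.5742
df = 33
p-value (one-sided, H₁ less) = 0.06249
→ bracket: 0.05<=p<0.10

p-value bracket: 0.05<=p<0.10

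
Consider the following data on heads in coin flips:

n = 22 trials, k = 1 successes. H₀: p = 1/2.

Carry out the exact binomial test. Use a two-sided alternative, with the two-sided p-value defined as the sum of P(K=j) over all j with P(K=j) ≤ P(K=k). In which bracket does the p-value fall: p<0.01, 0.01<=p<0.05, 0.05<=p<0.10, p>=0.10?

Exact binomial: n=22, k=1, p₀=1/2=0.5000
P(X=j) = C(n,j)·p₀^j·(1−p₀)^(n−j); p = Σ P(X=j) over j with P(X=j) ≤ P(X=1)
p-value (two-sided) = 0.00001
→ bracket: p<0.01

p-value bracket: p<0.01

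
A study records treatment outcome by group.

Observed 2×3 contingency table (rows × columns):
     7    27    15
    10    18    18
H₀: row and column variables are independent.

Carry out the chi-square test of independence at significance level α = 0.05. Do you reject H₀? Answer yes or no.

reject H₀: no

Row totals [49, 46], col totals [17, 45, 33], n=95
χ² = (7−8.77)²/8.77 + (27−23.21)²/23.21 + (15−17.02)²/17.02 + (10−8.23)²/8.23 + (18−21.79)²/21.79 + (18−15.98)²/15.98 = 2.5099
df = 2
p-value (upper-tail) = 0.28509
At α=0.05: p ≥ α → fail to reject H₀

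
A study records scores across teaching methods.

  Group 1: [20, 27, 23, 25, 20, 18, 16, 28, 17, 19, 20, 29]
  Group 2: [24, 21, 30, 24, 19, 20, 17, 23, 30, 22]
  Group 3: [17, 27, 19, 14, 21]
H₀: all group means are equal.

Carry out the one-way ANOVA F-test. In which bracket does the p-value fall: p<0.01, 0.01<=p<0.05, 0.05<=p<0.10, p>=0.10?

Group means [21.83, 23.00, 19.60], grand mean 21.852
SSB = Σnᵢ(x̄ᵢ−x̄)² = 38.541; SSW = ΣΣ(x−x̄ᵢ)² = 478.867
MSB = 38.541/2 = 19.2704; MSW = 478.867/24 = 19.9528
F = MSB/MSW = 0.9658
df = (2, 24)
p-value (upper-tail) = 0.39499
→ bracket: p>=0.10

p-value bracket: p>=0.10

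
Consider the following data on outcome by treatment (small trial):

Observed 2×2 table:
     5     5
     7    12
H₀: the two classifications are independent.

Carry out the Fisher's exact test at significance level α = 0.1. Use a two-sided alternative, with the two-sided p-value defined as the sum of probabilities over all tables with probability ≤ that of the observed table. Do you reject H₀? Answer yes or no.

Margins: r₁=10, r₂=19, c₁=12, c₂=17, n=29
p_obs = C(10,5)·C(19,7)/C(29,12); sum pmf over tables with pmf ≤ p_obs
p-value (two-sided) = 0.69415
At α=0.1: p ≥ α → fail to reject H₀

reject H₀: no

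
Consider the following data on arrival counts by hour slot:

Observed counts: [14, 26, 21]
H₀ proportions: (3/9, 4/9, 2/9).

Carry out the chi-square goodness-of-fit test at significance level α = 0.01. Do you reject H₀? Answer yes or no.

reject H₀: no

n = 61; E_i = n·p_i = [20.33, 27.11, 13.56]
χ² = (14−20.33)²/20.33 + (26−27.11)²/27.11 + (21−13.56)²/13.56 = 6.1066
df = 2
p-value (upper-tail) = 0.04720
At α=0.01: p ≥ α → fail to reject H₀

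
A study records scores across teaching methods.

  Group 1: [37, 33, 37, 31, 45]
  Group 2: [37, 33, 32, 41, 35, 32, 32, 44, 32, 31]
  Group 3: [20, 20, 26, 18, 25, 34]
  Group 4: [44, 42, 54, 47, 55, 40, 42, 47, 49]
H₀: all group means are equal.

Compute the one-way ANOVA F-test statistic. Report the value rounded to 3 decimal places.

test statistic = 24.135

Group means [36.60, 34.90, 23.83, 46.67], grand mean 36.500
SSB = Σnᵢ(x̄ᵢ−x̄)² = 1918.567; SSW = ΣΣ(x−x̄ᵢ)² = 688.933
MSB = 1918.567/3 = 639.5222; MSW = 688.933/26 = 26.4974
F = MSB/MSW = 24.1352
df = (3, 26)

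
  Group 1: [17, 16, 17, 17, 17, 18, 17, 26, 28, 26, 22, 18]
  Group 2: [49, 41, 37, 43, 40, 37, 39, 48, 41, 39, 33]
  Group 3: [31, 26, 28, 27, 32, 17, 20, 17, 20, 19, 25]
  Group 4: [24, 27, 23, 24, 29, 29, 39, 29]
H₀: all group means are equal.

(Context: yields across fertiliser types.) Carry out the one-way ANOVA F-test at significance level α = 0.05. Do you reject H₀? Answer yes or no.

reject H₀: yes

Group means [19.92, 40.64, 23.82, 28.00], grand mean 27.905
SSB = Σnᵢ(x̄ᵢ−x̄)² = 2732.521; SSW = ΣΣ(x−x̄ᵢ)² = 909.098
MSB = 2732.521/3 = 910.8402; MSW = 909.098/38 = 23.9236
F = MSB/MSW = 38.0728
df = (3, 38)
p-value (upper-tail) = 0.00000
At α=0.05: p < α → reject H₀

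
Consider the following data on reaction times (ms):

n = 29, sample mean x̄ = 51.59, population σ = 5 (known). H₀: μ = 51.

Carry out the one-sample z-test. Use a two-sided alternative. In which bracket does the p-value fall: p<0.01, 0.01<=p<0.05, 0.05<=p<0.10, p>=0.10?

p-value bracket: p>=0.10

SE = σ/√n = 5/√29 = 0.9285
z = (x̄−μ₀)/SE = (51.59−51)/0.9285 = 0.6354
p-value (two-sided) = 0.52514
→ bracket: p>=0.10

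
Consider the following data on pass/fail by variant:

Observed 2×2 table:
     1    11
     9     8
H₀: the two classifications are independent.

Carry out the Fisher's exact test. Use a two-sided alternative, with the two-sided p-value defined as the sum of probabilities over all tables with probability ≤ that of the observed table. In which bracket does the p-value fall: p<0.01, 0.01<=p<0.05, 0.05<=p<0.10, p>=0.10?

p-value bracket: 0.01<=p<0.05

Margins: r₁=12, r₂=17, c₁=10, c₂=19, n=29
p_obs = C(12,1)·C(17,9)/C(29,10); sum pmf over tables with pmf ≤ p_obs
p-value (two-sided) = 0.01909
→ bracket: 0.01<=p<0.05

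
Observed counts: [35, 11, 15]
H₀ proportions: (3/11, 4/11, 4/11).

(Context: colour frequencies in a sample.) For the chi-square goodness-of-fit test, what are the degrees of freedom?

degrees of freedom = 2

df = k − 1 = 3 − 1 = 2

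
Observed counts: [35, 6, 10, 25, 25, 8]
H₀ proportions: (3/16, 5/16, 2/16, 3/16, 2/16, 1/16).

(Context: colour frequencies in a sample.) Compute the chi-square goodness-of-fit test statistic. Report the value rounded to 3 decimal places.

test statistic = 45.182

n = 109; E_i = n·p_i = [20.44, 34.06, 13.62, 20.44, 13.62, 6.81]
χ² = (35−20.44)²/20.44 + (6−34.06)²/34.06 + (10−13.62)²/13.62 + (25−20.44)²/20.44 + (25−13.62)²/13.62 + (8−6.81)²/6.81 = 45.1823
df = 5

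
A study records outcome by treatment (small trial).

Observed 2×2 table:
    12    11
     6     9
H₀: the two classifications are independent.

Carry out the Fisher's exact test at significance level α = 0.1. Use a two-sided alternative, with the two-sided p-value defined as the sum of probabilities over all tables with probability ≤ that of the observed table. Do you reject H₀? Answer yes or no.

reject H₀: no

Margins: r₁=23, r₂=15, c₁=18, c₂=20, n=38
p_obs = C(23,12)·C(15,6)/C(38,18); sum pmf over tables with pmf ≤ p_obs
p-value (two-sided) = 0.52163
At α=0.1: p ≥ α → fail to reject H₀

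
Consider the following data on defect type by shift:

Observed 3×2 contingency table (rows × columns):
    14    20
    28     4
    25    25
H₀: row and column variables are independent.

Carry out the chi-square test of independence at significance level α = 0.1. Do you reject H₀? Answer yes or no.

reject H₀: yes

Row totals [34, 32, 50], col totals [67, 49], n=116
χ² = (14−19.64)²/19.64 + (20−14.36)²/14.36 + (28−18.48)²/18.48 + (4−13.52)²/13.52 + (25−28.88)²/28.88 + (25−21.12)²/21.12 = 16.6670
df = 2
p-value (upper-tail) = 0.00024
At α=0.1: p < α → reject H₀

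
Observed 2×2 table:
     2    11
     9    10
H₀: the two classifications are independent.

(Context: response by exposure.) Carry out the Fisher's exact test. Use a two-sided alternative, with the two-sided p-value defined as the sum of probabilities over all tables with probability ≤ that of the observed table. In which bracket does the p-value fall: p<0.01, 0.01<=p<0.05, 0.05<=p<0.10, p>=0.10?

p-value bracket: p>=0.10

Margins: r₁=13, r₂=19, c₁=11, c₂=21, n=32
p_obs = C(13,2)·C(19,9)/C(32,11); sum pmf over tables with pmf ≤ p_obs
p-value (two-sided) = 0.12795
→ bracket: p>=0.10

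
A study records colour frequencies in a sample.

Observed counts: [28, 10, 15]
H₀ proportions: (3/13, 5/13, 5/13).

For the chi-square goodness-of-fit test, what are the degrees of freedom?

df = k − 1 = 3 − 1 = 2

degrees of freedom = 2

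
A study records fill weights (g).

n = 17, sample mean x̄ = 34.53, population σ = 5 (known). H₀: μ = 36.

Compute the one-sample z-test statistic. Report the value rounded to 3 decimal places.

test statistic = -1.212

SE = σ/√n = 5/√17 = 1.2127
z = (x̄−μ₀)/SE = (34.53−36)/1.2127 = -1.2122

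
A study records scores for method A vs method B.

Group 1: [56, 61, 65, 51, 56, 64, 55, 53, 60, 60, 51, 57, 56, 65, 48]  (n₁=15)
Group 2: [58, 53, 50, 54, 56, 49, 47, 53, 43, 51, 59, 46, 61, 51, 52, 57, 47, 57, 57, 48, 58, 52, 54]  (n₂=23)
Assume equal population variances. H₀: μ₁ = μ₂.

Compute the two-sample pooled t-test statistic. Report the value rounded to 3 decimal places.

test statistic = 2.727

x̄₁=57.200, s₁=5.254, n₁=15
x̄₂=52.739, s₂=4.712, n₂=23
s_p² = [14·5.254² + 22·4.712²]/36 = 24.3010
SE = √(s_p²·(1/15+1/23)) = 1.6360
t = (57.200−52.739)/1.6360 = 2.7266
df = 36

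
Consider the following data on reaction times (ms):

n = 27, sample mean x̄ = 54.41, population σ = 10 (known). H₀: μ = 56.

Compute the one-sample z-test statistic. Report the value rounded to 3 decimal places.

test statistic = -0.826

SE = σ/√n = 10/√27 = 1.9245
z = (x̄−μ₀)/SE = (54.41−56)/1.9245 = -0.8262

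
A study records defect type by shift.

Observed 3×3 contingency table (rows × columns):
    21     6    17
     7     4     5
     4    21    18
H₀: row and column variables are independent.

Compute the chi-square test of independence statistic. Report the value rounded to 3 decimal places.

test statistic = 20.771

Row totals [44, 16, 43], col totals [32, 31, 40], n=103
χ² = (21−13.67)²/13.67 + (6−13.24)²/13.24 + (17−17.09)²/17.09 + (7−4.97)²/4.97 + (4−4.82)²/4.82 + (5−6.21)²/6.21 + (4−13.36)²/13.36 + (21−12.94)²/12.94 + (18−16.70)²/16.70 = 20.7714
df = 4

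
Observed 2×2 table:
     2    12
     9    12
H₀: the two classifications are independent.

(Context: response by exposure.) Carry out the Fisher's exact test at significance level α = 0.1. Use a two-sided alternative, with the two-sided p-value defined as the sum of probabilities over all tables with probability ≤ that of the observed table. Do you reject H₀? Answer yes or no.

Margins: r₁=14, r₂=21, c₁=11, c₂=24, n=35
p_obs = C(14,2)·C(21,9)/C(35,11); sum pmf over tables with pmf ≤ p_obs
p-value (two-sided) = 0.13665
At α=0.1: p ≥ α → fail to reject H₀

reject H₀: no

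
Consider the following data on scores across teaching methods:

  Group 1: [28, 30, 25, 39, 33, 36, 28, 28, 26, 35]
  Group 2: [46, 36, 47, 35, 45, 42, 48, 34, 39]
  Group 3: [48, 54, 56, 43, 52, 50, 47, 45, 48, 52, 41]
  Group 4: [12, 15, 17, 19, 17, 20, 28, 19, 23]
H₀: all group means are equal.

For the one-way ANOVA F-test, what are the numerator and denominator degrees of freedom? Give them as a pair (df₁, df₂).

k = 4 groups, N = 39 total
df = (k−1, N−k) = (4−1, 39−4) = (3, 35)

degrees of freedom = [3, 35]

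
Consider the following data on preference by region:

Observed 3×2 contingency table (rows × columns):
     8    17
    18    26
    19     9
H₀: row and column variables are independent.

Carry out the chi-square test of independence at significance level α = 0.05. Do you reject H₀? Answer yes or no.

reject H₀: yes

Row totals [25, 44, 28], col totals [45, 52], n=97
χ² = (8−11.60)²/11.60 + (17−13.40)²/13.40 + (18−20.41)²/20.41 + (26−23.59)²/23.59 + (19−12.99)²/12.99 + (9−15.01)²/15.01 = 7.8014
df = 2
p-value (upper-tail) = 0.02023
At α=0.05: p < α → reject H₀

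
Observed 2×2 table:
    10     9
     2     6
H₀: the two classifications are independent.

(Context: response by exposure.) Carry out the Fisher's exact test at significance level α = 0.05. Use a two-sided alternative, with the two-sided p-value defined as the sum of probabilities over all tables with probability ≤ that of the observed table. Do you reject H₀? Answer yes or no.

reject H₀: no

Margins: r₁=19, r₂=8, c₁=12, c₂=15, n=27
p_obs = C(19,10)·C(8,2)/C(27,12); sum pmf over tables with pmf ≤ p_obs
p-value (two-sided) = 0.23575
At α=0.05: p ≥ α → fail to reject H₀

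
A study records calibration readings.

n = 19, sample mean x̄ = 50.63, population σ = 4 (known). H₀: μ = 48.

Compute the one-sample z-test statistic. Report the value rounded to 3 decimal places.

test statistic = 2.866

SE = σ/√n = 4/√19 = 0.9177
z = (x̄−μ₀)/SE = (50.63−48)/0.9177 = 2.8660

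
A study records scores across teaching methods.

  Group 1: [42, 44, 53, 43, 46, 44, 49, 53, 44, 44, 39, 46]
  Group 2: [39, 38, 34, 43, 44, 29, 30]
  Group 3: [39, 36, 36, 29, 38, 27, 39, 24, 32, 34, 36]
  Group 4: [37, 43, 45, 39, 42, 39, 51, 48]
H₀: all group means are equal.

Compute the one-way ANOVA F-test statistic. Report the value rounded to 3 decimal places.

test statistic = 13.318

Group means [45.58, 36.71, 33.64, 43.00], grand mean 39.947
SSB = Σnᵢ(x̄ᵢ−x̄)² = 967.004; SSW = ΣΣ(x−x̄ᵢ)² = 822.891
MSB = 967.004/3 = 322.3347; MSW = 822.891/34 = 24.2027
F = MSB/MSW = 13.3181
df = (3, 34)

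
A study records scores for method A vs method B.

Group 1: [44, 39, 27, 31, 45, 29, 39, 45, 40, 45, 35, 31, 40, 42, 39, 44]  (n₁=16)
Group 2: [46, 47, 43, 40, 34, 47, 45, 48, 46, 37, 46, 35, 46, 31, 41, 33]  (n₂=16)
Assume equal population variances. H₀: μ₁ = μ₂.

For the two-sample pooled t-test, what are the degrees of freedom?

df = n₁ + n₂ − 2 = 16 + 16 − 2 = 30

degrees of freedom = 30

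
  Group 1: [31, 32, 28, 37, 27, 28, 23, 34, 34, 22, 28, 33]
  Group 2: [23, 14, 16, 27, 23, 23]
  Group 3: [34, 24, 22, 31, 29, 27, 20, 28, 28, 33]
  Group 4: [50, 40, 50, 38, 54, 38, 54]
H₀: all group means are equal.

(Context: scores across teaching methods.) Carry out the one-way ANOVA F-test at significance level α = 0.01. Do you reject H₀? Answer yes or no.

Group means [29.75, 21.00, 27.60, 46.29], grand mean 30.943
SSB = Σnᵢ(x̄ᵢ−x̄)² = 2369.807; SSW = ΣΣ(x−x̄ᵢ)² = 860.079
MSB = 2369.807/3 = 789.9357; MSW = 860.079/31 = 27.7445
F = MSB/MSW = 28.4718
df = (3, 31)
p-value (upper-tail) = 0.00000
At α=0.01: p < α → reject H₀

reject H₀: yes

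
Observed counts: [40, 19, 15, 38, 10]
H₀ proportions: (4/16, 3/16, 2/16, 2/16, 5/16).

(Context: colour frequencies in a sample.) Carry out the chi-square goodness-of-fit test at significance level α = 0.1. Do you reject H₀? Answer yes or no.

n = 122; E_i = n·p_i = [30.50, 22.88, 15.25, 15.25, 38.12]
χ² = (40−30.50)²/30.50 + (19−22.88)²/22.88 + (15−15.25)²/15.25 + (38−15.25)²/15.25 + (10−38.12)²/38.12 = 58.3060
df = 4
p-value (upper-tail) = 0.00000
At α=0.1: p < α → reject H₀

reject H₀: yes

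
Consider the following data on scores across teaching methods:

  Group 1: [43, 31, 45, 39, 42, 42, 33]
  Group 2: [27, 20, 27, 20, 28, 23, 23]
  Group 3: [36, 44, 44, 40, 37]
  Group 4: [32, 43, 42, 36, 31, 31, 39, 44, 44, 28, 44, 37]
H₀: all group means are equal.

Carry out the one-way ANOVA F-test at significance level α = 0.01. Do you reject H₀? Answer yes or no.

Group means [39.29, 24.00, 40.20, 37.58], grand mean 35.323
SSB = Σnᵢ(x̄ᵢ−x̄)² = 1187.629; SSW = ΣΣ(x−x̄ᵢ)² = 681.145
MSB = 1187.629/3 = 395.8763; MSW = 681.145/27 = 25.2276
F = MSB/MSW = 15.6922
df = (3, 27)
p-value (upper-tail) = 0.00000
At α=0.01: p < α → reject H₀

reject H₀: yes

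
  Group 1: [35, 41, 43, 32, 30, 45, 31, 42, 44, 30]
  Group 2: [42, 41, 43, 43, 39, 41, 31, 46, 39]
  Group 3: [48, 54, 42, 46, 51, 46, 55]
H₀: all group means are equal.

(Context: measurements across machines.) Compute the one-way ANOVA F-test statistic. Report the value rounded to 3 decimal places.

test statistic = 10.361

Group means [37.30, 40.56, 48.86], grand mean 41.538
SSB = Σnᵢ(x̄ᵢ−x̄)² = 563.282; SSW = ΣΣ(x−x̄ᵢ)² = 625.179
MSB = 563.282/2 = 281.6411; MSW = 625.179/23 = 27.1817
F = MSB/MSW = 10.3614
df = (2, 23)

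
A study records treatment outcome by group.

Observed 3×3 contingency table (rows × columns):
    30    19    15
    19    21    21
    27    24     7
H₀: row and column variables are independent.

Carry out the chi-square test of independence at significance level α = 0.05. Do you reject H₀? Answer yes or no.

reject H₀: yes

Row totals [64, 61, 58], col totals [76, 64, 43], n=183
χ² = (30−26.58)²/26.58 + (19−22.38)²/22.38 + (15−15.04)²/15.04 + (19−25.33)²/25.33 + (21−21.33)²/21.33 + (21−14.33)²/14.33 + (27−24.09)²/24.09 + (24−20.28)²/20.28 + (7−13.63)²/13.63 = 9.8976
df = 4
p-value (upper-tail) = 0.04219
At α=0.05: p < α → reject H₀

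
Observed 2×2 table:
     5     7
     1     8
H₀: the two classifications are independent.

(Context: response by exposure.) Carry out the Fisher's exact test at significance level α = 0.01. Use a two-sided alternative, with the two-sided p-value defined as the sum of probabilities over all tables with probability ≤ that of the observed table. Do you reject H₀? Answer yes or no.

reject H₀: no

Margins: r₁=12, r₂=9, c₁=6, c₂=15, n=21
p_obs = C(12,5)·C(9,1)/C(21,6); sum pmf over tables with pmf ≤ p_obs
p-value (two-sided) = 0.17780
At α=0.01: p ≥ α → fail to reject H₀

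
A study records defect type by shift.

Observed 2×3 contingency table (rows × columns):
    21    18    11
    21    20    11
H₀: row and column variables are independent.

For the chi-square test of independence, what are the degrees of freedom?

df = (r−1)(c−1) = (2−1)·(3−1) = 2

degrees of freedom = 2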